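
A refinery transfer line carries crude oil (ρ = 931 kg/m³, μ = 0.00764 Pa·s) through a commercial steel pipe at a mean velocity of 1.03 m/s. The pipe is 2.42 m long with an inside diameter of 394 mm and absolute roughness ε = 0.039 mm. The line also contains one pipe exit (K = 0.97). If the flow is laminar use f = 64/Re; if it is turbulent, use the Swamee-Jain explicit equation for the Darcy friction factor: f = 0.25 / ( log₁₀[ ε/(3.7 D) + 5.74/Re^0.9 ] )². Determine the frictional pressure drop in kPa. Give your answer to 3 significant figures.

ΔP ≈ 0.543 kPa

Reynolds number Re = ρVD/μ = 931 · 1.03 · 0.394 / 0.00764 = 4.945e+04.
Re > 4000 → turbulent. Relative roughness ε/D = 3.9e-05/0.394 = 9.9e-05. Swamee-Jain: f = 0.25/(log₁₀[9.9e-05/3.7 + 5.74/4.945e+04^0.9])² = 0.25/(log₁₀[2.68e-05 + 0.000342])² = 0.25/(-3.433)² = 0.02121.
Total minor-loss coefficient ΣK = 1·0.97 = 0.97.
ΔP = [f·L/D + ΣK]·(ρV²/2) = [0.02121·2.42/0.394 + 0.97]·(931·1.03²/2) = [0.1303 + 0.97]·493.8 = 543.4 Pa.
ΔP = 543.4 Pa = 0.543 kPa.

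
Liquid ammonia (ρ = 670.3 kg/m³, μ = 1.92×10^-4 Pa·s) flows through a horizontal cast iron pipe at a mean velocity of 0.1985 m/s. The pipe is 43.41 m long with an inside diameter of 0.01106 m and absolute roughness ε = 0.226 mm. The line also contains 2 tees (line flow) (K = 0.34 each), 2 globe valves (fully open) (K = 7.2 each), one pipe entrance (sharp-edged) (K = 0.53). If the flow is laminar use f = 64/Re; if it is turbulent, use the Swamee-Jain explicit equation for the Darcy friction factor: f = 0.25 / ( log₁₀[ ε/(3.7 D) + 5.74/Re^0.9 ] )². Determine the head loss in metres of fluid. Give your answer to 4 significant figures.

Reynolds number Re = ρVD/μ = 670.3 · 0.1985 · 0.01106 / 0.000192 = 7664.
Re > 4000 → turbulent. Relative roughness ε/D = 0.000226/0.01106 = 0.0204. Swamee-Jain: f = 0.25/(log₁₀[0.0204/3.7 + 5.74/7664^0.9])² = 0.25/(log₁₀[0.00552 + 0.00183])² = 0.25/(-2.133)² = 0.05493.
Total minor-loss coefficient ΣK = 2·0.34 + 2·7.2 + 1·0.53 = 15.6.
ΔP = [f·L/D + ΣK]·(ρV²/2) = [0.05493·43.41/0.01106 + 15.6]·(670.3·0.1985²/2) = [215.6 + 15.6]·13.21 = 3053 Pa.
Head loss h_f = ΔP/(ρg) = 3053/(670.3·9.81) = 0.4643 m.

h_f ≈ 0.4643 m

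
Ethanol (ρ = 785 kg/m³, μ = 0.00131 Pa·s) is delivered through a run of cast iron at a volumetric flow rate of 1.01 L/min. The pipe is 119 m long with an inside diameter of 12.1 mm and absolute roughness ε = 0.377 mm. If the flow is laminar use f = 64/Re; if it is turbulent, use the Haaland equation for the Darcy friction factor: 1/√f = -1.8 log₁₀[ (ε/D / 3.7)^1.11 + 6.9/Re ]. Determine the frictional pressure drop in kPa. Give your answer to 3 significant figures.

Q = 1.01 L/min = 1.01/60000 = 1.683e-05 m³/s.
Cross-sectional area A = πD²/4 = π(0.0121)²/4 = 0.000115 m²; mean velocity V = Q/A = 1.683e-05/0.000115 = 0.1464 m/s.
Reynolds number Re = ρVD/μ = 785 · 0.1464 · 0.0121 / 0.00131 = 1061.
Re < 2300 → laminar flow, so f = 64/Re = 64/1061 = 0.0603 (the turbulent correlation is not needed).
Darcy-Weisbach: ΔP = f(L/D)(ρV²/2) = 0.0603·(119/0.0121)·(785·0.1464²/2) = 0.0603·9835·8.411 = 4988 Pa.
ΔP = 4988 Pa = 4.99 kPa.

ΔP ≈ 4.99 kPa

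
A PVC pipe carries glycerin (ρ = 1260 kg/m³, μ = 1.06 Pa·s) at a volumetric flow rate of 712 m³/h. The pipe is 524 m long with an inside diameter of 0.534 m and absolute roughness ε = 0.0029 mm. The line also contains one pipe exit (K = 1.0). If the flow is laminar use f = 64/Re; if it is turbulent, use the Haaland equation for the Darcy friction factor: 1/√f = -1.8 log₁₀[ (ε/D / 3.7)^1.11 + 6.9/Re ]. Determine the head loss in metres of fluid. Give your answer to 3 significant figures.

h_f ≈ 4.49 m

Q = 712 m³/h = 712/3600 = 0.1978 m³/s.
Cross-sectional area A = πD²/4 = π(0.534)²/4 = 0.224 m²; mean velocity V = Q/A = 0.1978/0.224 = 0.8831 m/s.
Reynolds number Re = ρVD/μ = 1260 · 0.8831 · 0.534 / 1.06 = 560.5.
Re < 2300 → laminar flow, so f = 64/Re = 64/560.5 = 0.1142 (the turbulent correlation is not needed).
Total minor-loss coefficient ΣK = 1·1 = 1.
ΔP = [f·L/D + ΣK]·(ρV²/2) = [0.1142·524/0.534 + 1]·(1260·0.8831²/2) = [112 + 1]·491.3 = 5.554e+04 Pa.
Head loss h_f = ΔP/(ρg) = 5.554e+04/(1260·9.81) = 4.49 m.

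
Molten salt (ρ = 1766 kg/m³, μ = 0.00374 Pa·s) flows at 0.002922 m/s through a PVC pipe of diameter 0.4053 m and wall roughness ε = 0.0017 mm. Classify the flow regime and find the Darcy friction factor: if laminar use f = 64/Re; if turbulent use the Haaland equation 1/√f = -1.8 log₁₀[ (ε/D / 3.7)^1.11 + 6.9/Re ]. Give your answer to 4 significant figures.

Re = ρVD/μ = 1766·0.002922·0.4053/0.00374 = 559.2.
Re < 2300 → laminar, so f = 64/Re = 0.1144 (roughness is irrelevant in laminar flow).

f ≈ 0.1144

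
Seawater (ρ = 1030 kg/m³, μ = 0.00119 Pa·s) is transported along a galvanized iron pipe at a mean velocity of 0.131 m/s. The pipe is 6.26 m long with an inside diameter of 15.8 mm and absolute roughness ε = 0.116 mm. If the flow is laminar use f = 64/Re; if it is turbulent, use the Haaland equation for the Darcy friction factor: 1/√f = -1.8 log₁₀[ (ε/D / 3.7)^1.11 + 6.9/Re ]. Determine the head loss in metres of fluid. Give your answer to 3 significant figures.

h_f ≈ 0.0124 m

Reynolds number Re = ρVD/μ = 1030 · 0.131 · 0.0158 / 0.00119 = 1792.
Re < 2300 → laminar flow, so f = 64/Re = 64/1792 = 0.03572 (the turbulent correlation is not needed).
Darcy-Weisbach: ΔP = f(L/D)(ρV²/2) = 0.03572·(6.26/0.0158)·(1030·0.131²/2) = 0.03572·396.2·8.838 = 125.1 Pa.
Head loss h_f = ΔP/(ρg) = 125.1/(1030·9.81) = 0.0124 m.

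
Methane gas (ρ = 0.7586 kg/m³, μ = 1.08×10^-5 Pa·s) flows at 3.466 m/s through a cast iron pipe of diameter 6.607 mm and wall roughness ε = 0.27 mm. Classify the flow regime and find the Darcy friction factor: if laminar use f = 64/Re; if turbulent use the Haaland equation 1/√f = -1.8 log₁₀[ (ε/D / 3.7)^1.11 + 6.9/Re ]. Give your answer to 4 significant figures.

f ≈ 0.03979

Re = ρVD/μ = 0.7586·3.466·0.006607/1.08e-05 = 1609.
Re < 2300 → laminar, so f = 64/Re = 0.03979 (roughness is irrelevant in laminar flow).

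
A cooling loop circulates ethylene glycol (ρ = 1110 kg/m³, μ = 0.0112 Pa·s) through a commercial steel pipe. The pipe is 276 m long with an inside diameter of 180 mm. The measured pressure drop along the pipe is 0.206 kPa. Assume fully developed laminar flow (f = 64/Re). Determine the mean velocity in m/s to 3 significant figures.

V ≈ 0.0675 m/s

For laminar flow, f = 64/Re with Re = ρVD/μ, so Darcy-Weisbach reduces to ΔP = 32μLV/D². Solving for V: V = ΔP·D²/(32μL) = 206·(0.18)²/(32·0.0112·276) = 0.06747 m/s.
Check: Re = ρVD/μ = 1110·0.06747·0.18/0.0112 = 1204 < 2300, so the laminar assumption holds.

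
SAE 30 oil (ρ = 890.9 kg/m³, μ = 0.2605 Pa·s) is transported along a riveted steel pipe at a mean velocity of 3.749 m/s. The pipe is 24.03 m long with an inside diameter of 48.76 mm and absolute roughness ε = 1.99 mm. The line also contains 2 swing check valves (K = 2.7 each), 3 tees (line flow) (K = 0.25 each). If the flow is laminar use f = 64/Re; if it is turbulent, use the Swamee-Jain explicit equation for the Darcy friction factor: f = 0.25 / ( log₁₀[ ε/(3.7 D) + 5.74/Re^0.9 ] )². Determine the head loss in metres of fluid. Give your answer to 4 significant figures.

h_f ≈ 40.55 m

Reynolds number Re = ρVD/μ = 890.9 · 3.749 · 0.04876 / 0.261 = 625.2.
Re < 2300 → laminar flow, so f = 64/Re = 64/625.2 = 0.1024 (the turbulent correlation is not needed).
Total minor-loss coefficient ΣK = 2·2.7 + 3·0.25 = 6.15.
ΔP = [f·L/D + ΣK]·(ρV²/2) = [0.1024·24.03/0.04876 + 6.15]·(890.9·3.749²/2) = [50.45 + 6.15]·6261 = 3.544e+05 Pa.
Head loss h_f = ΔP/(ρg) = 3.544e+05/(890.9·9.81) = 40.55 m.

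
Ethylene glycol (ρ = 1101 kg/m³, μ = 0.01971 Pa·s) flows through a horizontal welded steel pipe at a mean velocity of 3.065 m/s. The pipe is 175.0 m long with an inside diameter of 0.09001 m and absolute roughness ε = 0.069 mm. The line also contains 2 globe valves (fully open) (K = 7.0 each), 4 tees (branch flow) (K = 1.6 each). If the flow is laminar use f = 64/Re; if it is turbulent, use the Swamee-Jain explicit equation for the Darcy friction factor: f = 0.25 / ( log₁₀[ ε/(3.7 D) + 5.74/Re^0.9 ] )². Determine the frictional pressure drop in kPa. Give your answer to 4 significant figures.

ΔP ≈ 399.0 kPa

Reynolds number Re = ρVD/μ = 1101 · 3.065 · 0.09001 / 0.0197 = 1.541e+04.
Re > 4000 → turbulent. Relative roughness ε/D = 6.9e-05/0.09001 = 0.000767. Swamee-Jain: f = 0.25/(log₁₀[0.000767/3.7 + 5.74/1.541e+04^0.9])² = 0.25/(log₁₀[0.000207 + 0.000977])² = 0.25/(-2.927)² = 0.02919.
Total minor-loss coefficient ΣK = 2·7 + 4·1.6 = 20.4.
ΔP = [f·L/D + ΣK]·(ρV²/2) = [0.02919·175/0.09001 + 20.4]·(1101·3.065²/2) = [56.75 + 20.4]·5172 = 3.99e+05 Pa.
ΔP = 3.99e+05 Pa = 399.0 kPa.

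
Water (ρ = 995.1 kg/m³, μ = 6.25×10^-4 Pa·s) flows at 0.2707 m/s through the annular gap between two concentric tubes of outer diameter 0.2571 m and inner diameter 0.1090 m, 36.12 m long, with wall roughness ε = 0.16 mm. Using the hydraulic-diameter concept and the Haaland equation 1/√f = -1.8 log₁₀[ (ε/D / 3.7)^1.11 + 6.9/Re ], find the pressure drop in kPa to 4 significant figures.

ΔP ≈ 0.2068 kPa

Hydraulic diameter D_h = 4A/P = D_o - D_i = 0.2571 - 0.109 = 0.1481 m.
Re = ρVD_h/μ = 995.1·0.2707·0.1481/0.000625 = 6.383e+04.
ε/D_h = 0.00016/0.1481 = 0.00108; Haaland gives 1/√f = -1.8 log₁₀[0.000119+0.000108] = 6.558, so f = 0.02325.
ΔP = f(L/D_h)(ρV²/2) = 0.02325·36.12/0.1481·36.46 = 206.8 Pa.
ΔP = 0.2068 kPa.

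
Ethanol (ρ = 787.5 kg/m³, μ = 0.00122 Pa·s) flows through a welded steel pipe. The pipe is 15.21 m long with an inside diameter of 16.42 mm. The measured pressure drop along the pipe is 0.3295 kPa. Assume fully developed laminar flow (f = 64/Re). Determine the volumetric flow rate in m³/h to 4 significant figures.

Q ≈ 0.1141 m³/h

For laminar flow, f = 64/Re with Re = ρVD/μ, so Darcy-Weisbach reduces to ΔP = 32μLV/D². Solving for V: V = ΔP·D²/(32μL) = 329.5·(0.01642)²/(32·0.00122·15.21) = 0.1496 m/s.
Check: Re = ρVD/μ = 787.5·0.1496·0.01642/0.00122 = 1586 < 2300, so the laminar assumption holds.
Q = V·A = 0.1496·(π/4·0.01642²) = 3.168e-05 m³/s = 0.1141 m³/h.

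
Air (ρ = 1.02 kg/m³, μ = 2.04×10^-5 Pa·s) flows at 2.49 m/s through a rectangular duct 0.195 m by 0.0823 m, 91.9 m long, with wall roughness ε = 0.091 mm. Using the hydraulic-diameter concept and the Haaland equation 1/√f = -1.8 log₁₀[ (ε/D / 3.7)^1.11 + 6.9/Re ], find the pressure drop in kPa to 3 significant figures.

Hydraulic diameter D_h = 4A/P = 4·(0.195·0.0823)/(2·(0.195+0.0823)) = 0.06419/0.5546 = 0.1157 m.
Re = ρVD_h/μ = 1.02·2.49·0.1157/2.04e-05 = 1.441e+04.
ε/D_h = 9.1e-05/0.1157 = 0.000786; Haaland gives 1/√f = -1.8 log₁₀[8.38e-05+0.000479] = 5.85, so f = 0.02922.
ΔP = f(L/D_h)(ρV²/2) = 0.02922·91.9/0.1157·3.162 = 73.37 Pa.
ΔP = 0.0734 kPa.

ΔP ≈ 0.0734 kPa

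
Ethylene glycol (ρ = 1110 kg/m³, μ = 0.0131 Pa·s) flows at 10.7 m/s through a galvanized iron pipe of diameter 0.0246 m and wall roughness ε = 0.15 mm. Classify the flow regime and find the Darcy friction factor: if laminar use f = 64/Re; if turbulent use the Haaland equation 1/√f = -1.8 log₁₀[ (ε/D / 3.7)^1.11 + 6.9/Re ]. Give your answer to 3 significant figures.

f ≈ 0.0355

Re = ρVD/μ = 1110·10.7·0.0246/0.0131 = 2.23e+04.
Re > 4000 → turbulent. ε/D = 0.00015/0.0246 = 0.0061; Haaland: 1/√f = -1.8 log₁₀[0.000814 + 0.000309] = 5.309, so f = 0.03548.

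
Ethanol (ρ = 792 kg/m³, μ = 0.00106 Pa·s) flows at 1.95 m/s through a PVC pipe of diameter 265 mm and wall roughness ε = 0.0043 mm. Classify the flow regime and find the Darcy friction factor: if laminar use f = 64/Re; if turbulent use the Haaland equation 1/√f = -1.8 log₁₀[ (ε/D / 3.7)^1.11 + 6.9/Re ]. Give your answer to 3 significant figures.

f ≈ 0.0138

Re = ρVD/μ = 792·1.95·0.265/0.00106 = 3.861e+05.
Re > 4000 → turbulent. ε/D = 4.3e-06/0.265 = 1.62e-05; Haaland: 1/√f = -1.8 log₁₀[1.13e-06 + 1.79e-05] = 8.498, so f = 0.01385.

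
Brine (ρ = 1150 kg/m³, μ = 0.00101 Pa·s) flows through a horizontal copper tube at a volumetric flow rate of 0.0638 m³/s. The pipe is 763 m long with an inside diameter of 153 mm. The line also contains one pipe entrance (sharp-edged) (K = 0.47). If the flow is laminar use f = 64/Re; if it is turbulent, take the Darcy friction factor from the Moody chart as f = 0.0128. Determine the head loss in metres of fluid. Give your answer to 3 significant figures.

h_f ≈ 39.5 m

Cross-sectional area A = πD²/4 = π(0.153)²/4 = 0.01839 m²; mean velocity V = Q/A = 0.0638/0.01839 = 3.47 m/s.
Reynolds number Re = ρVD/μ = 1150 · 3.47 · 0.153 / 0.00101 = 6.045e+05.
Re > 4000 → turbulent; use the Moody-chart value f = 0.0128.
Total minor-loss coefficient ΣK = 1·0.47 = 0.47.
ΔP = [f·L/D + ΣK]·(ρV²/2) = [0.0128·763/0.153 + 0.47]·(1150·3.47²/2) = [63.83 + 0.47]·6924 = 4.452e+05 Pa.
Head loss h_f = ΔP/(ρg) = 4.452e+05/(1150·9.81) = 39.5 m.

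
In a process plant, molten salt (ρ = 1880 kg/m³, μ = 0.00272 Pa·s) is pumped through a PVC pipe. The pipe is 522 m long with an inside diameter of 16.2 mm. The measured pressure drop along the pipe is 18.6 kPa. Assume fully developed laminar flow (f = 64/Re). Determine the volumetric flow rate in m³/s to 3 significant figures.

For laminar flow, f = 64/Re with Re = ρVD/μ, so Darcy-Weisbach reduces to ΔP = 32μLV/D². Solving for V: V = ΔP·D²/(32μL) = 1.86e+04·(0.0162)²/(32·0.00272·522) = 0.1074 m/s.
Check: Re = ρVD/μ = 1880·0.1074·0.0162/0.00272 = 1203 < 2300, so the laminar assumption holds.
Q = V·A = 0.1074·(π/4·0.0162²) = 2.214e-05 m³/s = 2.21×10^-5 m³/s.

Q ≈ 2.21×10^-5 m³/s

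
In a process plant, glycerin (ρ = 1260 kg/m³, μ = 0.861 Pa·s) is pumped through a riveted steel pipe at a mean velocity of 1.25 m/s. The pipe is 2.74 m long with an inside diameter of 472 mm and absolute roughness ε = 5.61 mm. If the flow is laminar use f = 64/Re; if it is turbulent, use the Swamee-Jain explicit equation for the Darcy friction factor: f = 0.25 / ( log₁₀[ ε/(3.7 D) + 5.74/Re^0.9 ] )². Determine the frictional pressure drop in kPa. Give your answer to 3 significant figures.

ΔP ≈ 0.424 kPa

Reynolds number Re = ρVD/μ = 1260 · 1.25 · 0.472 / 0.861 = 863.4.
Re < 2300 → laminar flow, so f = 64/Re = 64/863.4 = 0.07412 (the turbulent correlation is not needed).
Darcy-Weisbach: ΔP = f(L/D)(ρV²/2) = 0.07412·(2.74/0.472)·(1260·1.25²/2) = 0.07412·5.805·984.4 = 423.6 Pa.
ΔP = 423.6 Pa = 0.424 kPa.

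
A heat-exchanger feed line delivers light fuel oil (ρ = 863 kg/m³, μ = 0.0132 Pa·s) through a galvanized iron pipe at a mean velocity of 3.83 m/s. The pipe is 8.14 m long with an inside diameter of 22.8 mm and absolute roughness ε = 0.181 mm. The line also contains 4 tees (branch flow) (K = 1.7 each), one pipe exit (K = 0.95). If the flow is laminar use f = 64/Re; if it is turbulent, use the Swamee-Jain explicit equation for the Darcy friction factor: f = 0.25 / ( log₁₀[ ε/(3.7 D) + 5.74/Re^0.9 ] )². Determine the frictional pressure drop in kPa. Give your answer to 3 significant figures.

Reynolds number Re = ρVD/μ = 863 · 3.83 · 0.0228 / 0.0132 = 5709.
Re > 4000 → turbulent. Relative roughness ε/D = 0.000181/0.0228 = 0.00794. Swamee-Jain: f = 0.25/(log₁₀[0.00794/3.7 + 5.74/5709^0.9])² = 0.25/(log₁₀[0.00215 + 0.00239])² = 0.25/(-2.344)² = 0.04552.
Total minor-loss coefficient ΣK = 4·1.7 + 1·0.95 = 7.75.
ΔP = [f·L/D + ΣK]·(ρV²/2) = [0.04552·8.14/0.0228 + 7.75]·(863·3.83²/2) = [16.25 + 7.75]·6330 = 1.519e+05 Pa.
ΔP = 1.519e+05 Pa = 152 kPa.

ΔP ≈ 152 kPa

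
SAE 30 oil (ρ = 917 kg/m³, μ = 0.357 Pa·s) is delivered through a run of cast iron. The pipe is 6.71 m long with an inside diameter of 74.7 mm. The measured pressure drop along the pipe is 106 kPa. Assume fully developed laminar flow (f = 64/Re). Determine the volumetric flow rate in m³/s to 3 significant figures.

For laminar flow, f = 64/Re with Re = ρVD/μ, so Darcy-Weisbach reduces to ΔP = 32μLV/D². Solving for V: V = ΔP·D²/(32μL) = 1.06e+05·(0.0747)²/(32·0.357·6.71) = 7.716 m/s.
Check: Re = ρVD/μ = 917·7.716·0.0747/0.357 = 1481 < 2300, so the laminar assumption holds.
Q = V·A = 7.716·(π/4·0.0747²) = 0.03382 m³/s = 0.0338 m³/s.

Q ≈ 0.0338 m³/s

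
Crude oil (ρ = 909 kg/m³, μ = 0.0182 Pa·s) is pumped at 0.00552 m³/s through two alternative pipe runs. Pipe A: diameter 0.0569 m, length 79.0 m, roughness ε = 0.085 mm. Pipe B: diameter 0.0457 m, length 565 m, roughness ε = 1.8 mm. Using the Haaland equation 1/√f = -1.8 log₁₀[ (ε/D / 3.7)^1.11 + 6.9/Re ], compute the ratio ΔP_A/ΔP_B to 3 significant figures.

Pipe A: V = Q/A = 0.00552/0.002543 = 2.171 m/s; Re = 6169; ε/D = 0.00149; Haaland → f = 0.03696; ΔP_A = f(L/D)(ρV²/2) = 1.099e+05 Pa.
Pipe B: V = Q/A = 0.00552/0.00164 = 3.365 m/s; Re = 7681; ε/D = 0.0394; Haaland → f = 0.06782; ΔP_B = f(L/D)(ρV²/2) = 4.316e+06 Pa.
ΔP_A/ΔP_B = 1.099e+05/4.316e+06 = 0.0255.

ΔP_A/ΔP_B ≈ 0.0255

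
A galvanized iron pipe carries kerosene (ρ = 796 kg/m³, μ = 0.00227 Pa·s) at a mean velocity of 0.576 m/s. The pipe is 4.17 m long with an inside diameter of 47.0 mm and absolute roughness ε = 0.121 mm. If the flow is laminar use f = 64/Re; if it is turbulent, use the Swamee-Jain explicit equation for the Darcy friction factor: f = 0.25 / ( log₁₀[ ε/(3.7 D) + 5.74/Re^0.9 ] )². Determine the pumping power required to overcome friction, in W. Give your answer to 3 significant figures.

P ≈ 0.415 W

Reynolds number Re = ρVD/μ = 796 · 0.576 · 0.047 / 0.00227 = 9493.
Re > 4000 → turbulent. Relative roughness ε/D = 0.000121/0.047 = 0.00257. Swamee-Jain: f = 0.25/(log₁₀[0.00257/3.7 + 5.74/9493^0.9])² = 0.25/(log₁₀[0.000696 + 0.00151])² = 0.25/(-2.656)² = 0.03543.
Darcy-Weisbach: ΔP = f(L/D)(ρV²/2) = 0.03543·(4.17/0.047)·(796·0.576²/2) = 0.03543·88.72·132 = 415.1 Pa.
Q = V·A = 0.576·0.001735 = 0.0009993 m³/s.
Pumping power P = QΔP = 0.0009993·415.1 = 0.4148 W = 0.415 W.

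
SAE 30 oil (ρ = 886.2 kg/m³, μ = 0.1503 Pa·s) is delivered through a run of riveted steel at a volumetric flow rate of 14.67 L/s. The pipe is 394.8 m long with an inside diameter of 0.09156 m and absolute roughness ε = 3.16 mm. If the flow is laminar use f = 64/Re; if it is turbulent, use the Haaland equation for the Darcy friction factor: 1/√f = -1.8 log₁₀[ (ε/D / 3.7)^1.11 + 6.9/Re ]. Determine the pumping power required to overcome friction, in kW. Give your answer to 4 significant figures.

Q = 14.67 L/s = 14.67/1000 = 0.01467 m³/s.
Cross-sectional area A = πD²/4 = π(0.09156)²/4 = 0.006584 m²; mean velocity V = Q/A = 0.01467/0.006584 = 2.228 m/s.
Reynolds number Re = ρVD/μ = 886.2 · 2.228 · 0.09156 / 0.15 = 1203.
Re < 2300 → laminar flow, so f = 64/Re = 64/1203 = 0.05321 (the turbulent correlation is not needed).
Darcy-Weisbach: ΔP = f(L/D)(ρV²/2) = 0.05321·(394.8/0.09156)·(886.2·2.228²/2) = 0.05321·4312·2200 = 5.047e+05 Pa.
Pumping power P = QΔP = 0.01467·5.047e+05 = 7403.4 W = 7.403 kW.

P ≈ 7.403 kW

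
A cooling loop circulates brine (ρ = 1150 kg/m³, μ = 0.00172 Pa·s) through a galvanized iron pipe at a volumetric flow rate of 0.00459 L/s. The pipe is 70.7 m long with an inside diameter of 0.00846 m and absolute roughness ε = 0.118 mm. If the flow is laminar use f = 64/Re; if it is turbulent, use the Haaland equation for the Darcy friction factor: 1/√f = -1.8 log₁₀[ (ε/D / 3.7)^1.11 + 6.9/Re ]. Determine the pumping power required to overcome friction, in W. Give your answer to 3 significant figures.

P ≈ 0.0204 W

Q = 0.00459 L/s = 0.00459/1000 = 4.59e-06 m³/s.
Cross-sectional area A = πD²/4 = π(0.00846)²/4 = 5.621e-05 m²; mean velocity V = Q/A = 4.59e-06/5.621e-05 = 0.08165 m/s.
Reynolds number Re = ρVD/μ = 1150 · 0.08165 · 0.00846 / 0.00172 = 461.9.
Re < 2300 → laminar flow, so f = 64/Re = 64/461.9 = 0.1386 (the turbulent correlation is not needed).
Darcy-Weisbach: ΔP = f(L/D)(ρV²/2) = 0.1386·(70.7/0.00846)·(1150·0.08165²/2) = 0.1386·8357·3.834 = 4440 Pa.
Pumping power P = QΔP = 4.59e-06·4440 = 0.02038 W = 0.0204 W.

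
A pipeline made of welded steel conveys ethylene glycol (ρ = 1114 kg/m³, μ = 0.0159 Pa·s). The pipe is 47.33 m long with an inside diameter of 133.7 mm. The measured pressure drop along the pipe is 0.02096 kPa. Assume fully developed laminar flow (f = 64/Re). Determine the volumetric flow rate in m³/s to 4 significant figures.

For laminar flow, f = 64/Re with Re = ρVD/μ, so Darcy-Weisbach reduces to ΔP = 32μLV/D². Solving for V: V = ΔP·D²/(32μL) = 20.96·(0.1337)²/(32·0.0159·47.33) = 0.01556 m/s.
Check: Re = ρVD/μ = 1114·0.01556·0.1337/0.0159 = 145.7 < 2300, so the laminar assumption holds.
Q = V·A = 0.01556·(π/4·0.1337²) = 0.0002184 m³/s = 2.184×10^-4 m³/s.

Q ≈ 2.184×10^-4 m³/s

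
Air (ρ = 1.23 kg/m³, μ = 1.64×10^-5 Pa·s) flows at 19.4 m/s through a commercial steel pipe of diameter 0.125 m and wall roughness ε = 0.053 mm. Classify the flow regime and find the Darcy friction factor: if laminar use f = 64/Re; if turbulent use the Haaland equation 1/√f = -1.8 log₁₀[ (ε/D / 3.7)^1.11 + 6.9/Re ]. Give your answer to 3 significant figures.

f ≈ 0.0184

Re = ρVD/μ = 1.23·19.4·0.125/1.64e-05 = 1.819e+05.
Re > 4000 → turbulent. ε/D = 5.3e-05/0.125 = 0.000424; Haaland: 1/√f = -1.8 log₁₀[4.22e-05 + 3.79e-05] = 7.373, so f = 0.0184.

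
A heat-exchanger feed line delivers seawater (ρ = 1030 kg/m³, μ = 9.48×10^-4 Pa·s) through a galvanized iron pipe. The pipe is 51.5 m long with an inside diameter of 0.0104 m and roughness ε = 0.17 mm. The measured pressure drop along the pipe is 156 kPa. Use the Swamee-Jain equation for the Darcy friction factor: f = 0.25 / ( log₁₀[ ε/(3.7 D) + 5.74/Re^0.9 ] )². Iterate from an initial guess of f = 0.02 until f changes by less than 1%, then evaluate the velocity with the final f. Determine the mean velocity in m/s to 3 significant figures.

V ≈ 1.11 m/s

Rearranging Darcy-Weisbach: V = √(2·ΔP·D/(f·L·ρ)). With ε/D = 0.00017/0.0104 = 0.0163, iterate starting from f = 0.02:
  f = 0.02 → V = √(2·1.56e+05·0.0104/(0.02·51.5·1030)) = 1.749 m/s; Re = ρVD/μ = 1.976e+04; f → 0.04792
  f = 0.04792 → V = 1.13 m/s; Re = 1.277e+04; f → 0.04922
  f = 0.04922 → V = 1.115 m/s; Re = 1.26e+04; f → 0.04927
Converged (Δf/f < 1%). With the final f = 0.04927: V = √(2·1.56e+05·0.0104/(0.04927·51.5·1030)) = 1.114 m/s.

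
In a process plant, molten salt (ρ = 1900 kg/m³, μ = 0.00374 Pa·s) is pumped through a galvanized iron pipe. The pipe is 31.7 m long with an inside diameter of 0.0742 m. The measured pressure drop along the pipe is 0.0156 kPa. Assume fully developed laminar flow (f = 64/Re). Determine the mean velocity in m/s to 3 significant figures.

V ≈ 0.0226 m/s

For laminar flow, f = 64/Re with Re = ρVD/μ, so Darcy-Weisbach reduces to ΔP = 32μLV/D². Solving for V: V = ΔP·D²/(32μL) = 15.6·(0.0742)²/(32·0.00374·31.7) = 0.02264 m/s.
Check: Re = ρVD/μ = 1900·0.02264·0.0742/0.00374 = 853.4 < 2300, so the laminar assumption holds.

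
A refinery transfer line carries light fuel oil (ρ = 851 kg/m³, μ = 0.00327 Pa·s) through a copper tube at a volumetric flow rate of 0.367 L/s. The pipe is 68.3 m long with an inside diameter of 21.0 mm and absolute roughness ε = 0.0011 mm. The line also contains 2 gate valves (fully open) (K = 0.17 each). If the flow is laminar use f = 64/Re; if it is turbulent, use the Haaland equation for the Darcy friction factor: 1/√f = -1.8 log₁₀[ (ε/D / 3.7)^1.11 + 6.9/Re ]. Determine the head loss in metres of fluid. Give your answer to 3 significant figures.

Q = 0.367 L/s = 0.367/1000 = 0.000367 m³/s.
Cross-sectional area A = πD²/4 = π(0.021)²/4 = 0.0003464 m²; mean velocity V = Q/A = 0.000367/0.0003464 = 1.06 m/s.
Reynolds number Re = ρVD/μ = 851 · 1.06 · 0.021 / 0.00327 = 5791.
Re > 4000 → turbulent. Relative roughness ε/D = 1.1e-06/0.021 = 5.24e-05. Haaland: 1/√f = -1.8 log₁₀[(5.24e-05/3.7)^1.11 + 6.9/5791] = -1.8 log₁₀[4.15e-06 + 0.00119] = 5.26, so f = 0.03614.
Total minor-loss coefficient ΣK = 2·0.17 = 0.34.
ΔP = [f·L/D + ΣK]·(ρV²/2) = [0.03614·68.3/0.021 + 0.34]·(851·1.06²/2) = [117.5 + 0.34]·477.7 = 5.631e+04 Pa.
Head loss h_f = ΔP/(ρg) = 5.631e+04/(851·9.81) = 6.75 m.

h_f ≈ 6.75 m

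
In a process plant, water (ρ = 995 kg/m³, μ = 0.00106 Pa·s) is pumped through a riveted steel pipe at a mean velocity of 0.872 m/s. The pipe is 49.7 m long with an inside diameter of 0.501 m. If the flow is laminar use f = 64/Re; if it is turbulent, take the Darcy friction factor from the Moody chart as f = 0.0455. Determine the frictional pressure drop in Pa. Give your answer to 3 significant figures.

ΔP ≈ 1710 Pa

Reynolds number Re = ρVD/μ = 995 · 0.872 · 0.501 / 0.00106 = 4.101e+05.
Re > 4000 → turbulent; use the Moody-chart value f = 0.0455.
Darcy-Weisbach: ΔP = f(L/D)(ρV²/2) = 0.0455·(49.7/0.501)·(995·0.872²/2) = 0.0455·99.2·378.3 = 1707 Pa.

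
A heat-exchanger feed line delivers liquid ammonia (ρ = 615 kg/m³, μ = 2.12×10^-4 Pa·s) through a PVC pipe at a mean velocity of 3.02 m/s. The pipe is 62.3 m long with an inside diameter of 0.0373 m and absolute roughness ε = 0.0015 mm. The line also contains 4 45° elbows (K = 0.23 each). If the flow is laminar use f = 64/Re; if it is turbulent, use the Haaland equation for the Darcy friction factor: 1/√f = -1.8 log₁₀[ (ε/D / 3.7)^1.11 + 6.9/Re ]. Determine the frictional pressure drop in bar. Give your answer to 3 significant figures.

Reynolds number Re = ρVD/μ = 615 · 3.02 · 0.0373 / 0.000212 = 3.268e+05.
Re > 4000 → turbulent. Relative roughness ε/D = 1.5e-06/0.0373 = 4.02e-05. Haaland: 1/√f = -1.8 log₁₀[(4.02e-05/3.7)^1.11 + 6.9/3.268e+05] = -1.8 log₁₀[3.09e-06 + 2.11e-05] = 8.309, so f = 0.01448.
Total minor-loss coefficient ΣK = 4·0.23 = 0.92.
ΔP = [f·L/D + ΣK]·(ρV²/2) = [0.01448·62.3/0.0373 + 0.92]·(615·3.02²/2) = [24.19 + 0.92]·2805 = 7.043e+04 Pa.
ΔP = 7.043e+04 Pa = 0.704 bar.

ΔP ≈ 0.704 bar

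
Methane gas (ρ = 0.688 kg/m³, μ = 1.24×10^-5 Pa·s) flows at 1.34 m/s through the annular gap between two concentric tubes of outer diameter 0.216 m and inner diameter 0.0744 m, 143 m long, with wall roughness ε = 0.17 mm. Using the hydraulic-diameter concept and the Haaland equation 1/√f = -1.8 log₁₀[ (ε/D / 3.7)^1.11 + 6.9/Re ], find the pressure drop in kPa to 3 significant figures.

Hydraulic diameter D_h = 4A/P = D_o - D_i = 0.216 - 0.0744 = 0.1416 m.
Re = ρVD_h/μ = 0.688·1.34·0.1416/1.24e-05 = 1.053e+04.
ε/D_h = 0.00017/0.1416 = 0.0012; Haaland gives 1/√f = -1.8 log₁₀[0.000134+0.000655] = 5.585, so f = 0.03206.
ΔP = f(L/D_h)(ρV²/2) = 0.03206·143/0.1416·0.6177 = 20 Pa.
ΔP = 0.0200 kPa.

ΔP ≈ 0.0200 kPa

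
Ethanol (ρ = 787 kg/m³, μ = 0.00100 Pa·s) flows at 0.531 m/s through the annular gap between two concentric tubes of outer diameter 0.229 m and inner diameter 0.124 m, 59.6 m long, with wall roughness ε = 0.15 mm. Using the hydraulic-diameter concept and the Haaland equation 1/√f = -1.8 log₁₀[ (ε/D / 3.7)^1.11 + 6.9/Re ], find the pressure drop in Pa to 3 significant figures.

Hydraulic diameter D_h = 4A/P = D_o - D_i = 0.229 - 0.124 = 0.105 m.
Re = ρVD_h/μ = 787·0.531·0.105/0.001 = 4.388e+04.
ε/D_h = 0.00015/0.105 = 0.00143; Haaland gives 1/√f = -1.8 log₁₀[0.000163+0.000157] = 6.291, so f = 0.02527.
ΔP = f(L/D_h)(ρV²/2) = 0.02527·59.6/0.105·111 = 1591 Pa.

ΔP ≈ 1590 Pa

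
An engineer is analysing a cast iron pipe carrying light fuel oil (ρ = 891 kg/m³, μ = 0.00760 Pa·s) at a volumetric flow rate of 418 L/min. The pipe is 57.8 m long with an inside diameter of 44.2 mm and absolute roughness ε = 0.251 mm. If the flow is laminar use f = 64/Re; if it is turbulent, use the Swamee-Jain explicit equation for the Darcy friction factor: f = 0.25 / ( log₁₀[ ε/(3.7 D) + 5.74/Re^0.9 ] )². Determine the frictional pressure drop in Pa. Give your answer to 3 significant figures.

Q = 418 L/min = 418/60000 = 0.006967 m³/s.
Cross-sectional area A = πD²/4 = π(0.0442)²/4 = 0.001534 m²; mean velocity V = Q/A = 0.006967/0.001534 = 4.54 m/s.
Reynolds number Re = ρVD/μ = 891 · 4.54 · 0.0442 / 0.0076 = 2.353e+04.
Re > 4000 → turbulent. Relative roughness ε/D = 0.000251/0.0442 = 0.00568. Swamee-Jain: f = 0.25/(log₁₀[0.00568/3.7 + 5.74/2.353e+04^0.9])² = 0.25/(log₁₀[0.00153 + 0.000668])² = 0.25/(-2.657)² = 0.03541.
Darcy-Weisbach: ΔP = f(L/D)(ρV²/2) = 0.03541·(57.8/0.0442)·(891·4.54²/2) = 0.03541·1308·9184 = 4.253e+05 Pa.

ΔP ≈ 425000 Pa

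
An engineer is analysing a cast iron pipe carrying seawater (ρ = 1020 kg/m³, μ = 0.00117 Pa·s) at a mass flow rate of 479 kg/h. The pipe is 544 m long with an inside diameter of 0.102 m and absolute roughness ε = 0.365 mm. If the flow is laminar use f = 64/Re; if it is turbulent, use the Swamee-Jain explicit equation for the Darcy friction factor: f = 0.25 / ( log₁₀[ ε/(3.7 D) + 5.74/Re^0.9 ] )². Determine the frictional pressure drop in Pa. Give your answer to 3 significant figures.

ṁ = 479 kg/h = 479/3600 = 0.1331 kg/s.
A = πD²/4 = π(0.102)²/4 = 0.008171 m²; mean velocity V = ṁ/(ρA) = 0.1331/(1020 · 0.008171) = 0.01596 m/s.
Reynolds number Re = ρVD/μ = 1020 · 0.01596 · 0.102 / 0.00117 = 1420.
Re < 2300 → laminar flow, so f = 64/Re = 64/1420 = 0.04508 (the turbulent correlation is not needed).
Darcy-Weisbach: ΔP = f(L/D)(ρV²/2) = 0.04508·(544/0.102)·(1020·0.01596²/2) = 0.04508·5333·0.13 = 31.25 Pa.

ΔP ≈ 31.3 Pa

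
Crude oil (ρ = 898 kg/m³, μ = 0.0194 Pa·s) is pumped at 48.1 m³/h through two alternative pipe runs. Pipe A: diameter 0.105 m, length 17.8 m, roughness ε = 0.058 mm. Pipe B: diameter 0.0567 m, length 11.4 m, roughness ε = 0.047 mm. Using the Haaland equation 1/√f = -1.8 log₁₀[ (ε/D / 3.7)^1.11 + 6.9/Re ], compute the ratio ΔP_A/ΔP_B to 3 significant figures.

Pipe A: V = Q/A = 0.01336/0.008659 = 1.543 m/s; Re = 7500; ε/D = 0.000552; Haaland → f = 0.03406; ΔP_A = f(L/D)(ρV²/2) = 6173 Pa.
Pipe B: V = Q/A = 0.01336/0.002525 = 5.292 m/s; Re = 1.389e+04; ε/D = 0.000829; Haaland → f = 0.02954; ΔP_B = f(L/D)(ρV²/2) = 7.467e+04 Pa.
ΔP_A/ΔP_B = 6173/7.467e+04 = 0.0827.

ΔP_A/ΔP_B ≈ 0.0827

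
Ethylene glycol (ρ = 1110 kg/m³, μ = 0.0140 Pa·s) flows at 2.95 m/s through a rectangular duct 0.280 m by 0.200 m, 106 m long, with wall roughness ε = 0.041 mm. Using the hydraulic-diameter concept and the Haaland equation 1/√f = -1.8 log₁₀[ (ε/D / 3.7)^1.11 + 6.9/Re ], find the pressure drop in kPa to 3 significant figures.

ΔP ≈ 45.8 kPa

Hydraulic diameter D_h = 4A/P = 4·(0.28·0.2)/(2·(0.28+0.2)) = 0.224/0.96 = 0.2333 m.
Re = ρVD_h/μ = 1110·2.95·0.2333/0.014 = 5.458e+04.
ε/D_h = 4.1e-05/0.2333 = 0.000176; Haaland gives 1/√f = -1.8 log₁₀[1.59e-05+0.000126] = 6.924, so f = 0.02086.
ΔP = f(L/D_h)(ρV²/2) = 0.02086·106/0.2333·4830 = 4.577e+04 Pa.
ΔP = 45.8 kPa.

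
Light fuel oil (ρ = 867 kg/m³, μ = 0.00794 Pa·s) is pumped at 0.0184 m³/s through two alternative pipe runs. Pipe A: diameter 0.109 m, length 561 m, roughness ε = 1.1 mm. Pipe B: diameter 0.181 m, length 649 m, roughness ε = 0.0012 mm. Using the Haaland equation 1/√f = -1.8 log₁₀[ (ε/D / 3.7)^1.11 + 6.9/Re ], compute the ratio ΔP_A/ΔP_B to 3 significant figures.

ΔP_A/ΔP_B ≈ 15.7

Pipe A: V = Q/A = 0.0184/0.009331 = 1.972 m/s; Re = 2.347e+04; ε/D = 0.0101; Haaland → f = 0.04038; ΔP_A = f(L/D)(ρV²/2) = 3.503e+05 Pa.
Pipe B: V = Q/A = 0.0184/0.02573 = 0.7151 m/s; Re = 1.413e+04; ε/D = 6.63e-06; Haaland → f = 0.02815; ΔP_B = f(L/D)(ρV²/2) = 2.238e+04 Pa.
ΔP_A/ΔP_B = 3.503e+05/2.238e+04 = 15.7.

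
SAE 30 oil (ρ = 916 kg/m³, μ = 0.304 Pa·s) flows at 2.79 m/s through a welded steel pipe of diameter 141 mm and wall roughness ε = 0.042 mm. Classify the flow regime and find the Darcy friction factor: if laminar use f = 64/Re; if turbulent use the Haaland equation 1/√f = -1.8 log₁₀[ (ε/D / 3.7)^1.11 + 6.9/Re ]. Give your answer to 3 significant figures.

Re = ρVD/μ = 916·2.79·0.141/0.304 = 1185.
Re < 2300 → laminar, so f = 64/Re = 0.05399 (roughness is irrelevant in laminar flow).

f ≈ 0.0540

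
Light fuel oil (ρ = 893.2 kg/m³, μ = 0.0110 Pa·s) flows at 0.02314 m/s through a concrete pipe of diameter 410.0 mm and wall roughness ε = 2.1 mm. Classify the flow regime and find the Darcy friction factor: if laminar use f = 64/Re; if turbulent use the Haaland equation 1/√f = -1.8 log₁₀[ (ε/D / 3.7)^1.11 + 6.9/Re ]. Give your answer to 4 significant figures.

Re = ρVD/μ = 893.2·0.02314·0.41/0.011 = 770.4.
Re < 2300 → laminar, so f = 64/Re = 0.08308 (roughness is irrelevant in laminar flow).

f ≈ 0.08308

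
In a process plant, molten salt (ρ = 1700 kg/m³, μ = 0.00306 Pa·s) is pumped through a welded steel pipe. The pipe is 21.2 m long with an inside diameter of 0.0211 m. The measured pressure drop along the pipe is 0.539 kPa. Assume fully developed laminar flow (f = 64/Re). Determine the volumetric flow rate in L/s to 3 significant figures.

Q ≈ 0.0404 L/s

For laminar flow, f = 64/Re with Re = ρVD/μ, so Darcy-Weisbach reduces to ΔP = 32μLV/D². Solving for V: V = ΔP·D²/(32μL) = 539·(0.0211)²/(32·0.00306·21.2) = 0.1156 m/s.
Check: Re = ρVD/μ = 1700·0.1156·0.0211/0.00306 = 1355 < 2300, so the laminar assumption holds.
Q = V·A = 0.1156·(π/4·0.0211²) = 4.042e-05 m³/s = 0.0404 L/s.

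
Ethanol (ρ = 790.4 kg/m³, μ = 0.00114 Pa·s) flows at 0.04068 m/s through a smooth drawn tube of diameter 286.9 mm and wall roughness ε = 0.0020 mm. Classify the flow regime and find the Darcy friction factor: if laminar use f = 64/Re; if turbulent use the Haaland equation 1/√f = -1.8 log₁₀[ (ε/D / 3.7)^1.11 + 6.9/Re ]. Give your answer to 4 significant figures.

Re = ρVD/μ = 790.4·0.04068·0.2869/0.00114 = 8092.
Re > 4000 → turbulent. ε/D = 2e-06/0.2869 = 6.97e-06; Haaland: 1/√f = -1.8 log₁₀[4.42e-07 + 0.000853] = 5.524, so f = 0.03277.

f ≈ 0.03277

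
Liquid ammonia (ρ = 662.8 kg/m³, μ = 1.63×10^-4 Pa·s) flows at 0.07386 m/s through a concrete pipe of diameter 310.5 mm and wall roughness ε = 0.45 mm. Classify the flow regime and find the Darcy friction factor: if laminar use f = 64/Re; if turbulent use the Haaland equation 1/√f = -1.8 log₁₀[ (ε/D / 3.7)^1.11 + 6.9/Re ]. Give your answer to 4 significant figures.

f ≈ 0.02354

Re = ρVD/μ = 662.8·0.07386·0.3105/0.000163 = 9.325e+04.
Re > 4000 → turbulent. ε/D = 0.00045/0.3105 = 0.00145; Haaland: 1/√f = -1.8 log₁₀[0.000165 + 7.4e-05] = 6.518, so f = 0.02354.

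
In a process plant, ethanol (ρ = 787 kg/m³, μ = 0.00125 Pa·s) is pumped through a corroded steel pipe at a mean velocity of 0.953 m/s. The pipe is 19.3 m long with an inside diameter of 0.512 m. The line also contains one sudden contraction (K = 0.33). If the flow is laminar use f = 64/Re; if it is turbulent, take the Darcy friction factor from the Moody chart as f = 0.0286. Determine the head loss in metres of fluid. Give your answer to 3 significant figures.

h_f ≈ 0.0652 m

Reynolds number Re = ρVD/μ = 787 · 0.953 · 0.512 / 0.00125 = 3.072e+05.
Re > 4000 → turbulent; use the Moody-chart value f = 0.0286.
Total minor-loss coefficient ΣK = 1·0.33 = 0.33.
ΔP = [f·L/D + ΣK]·(ρV²/2) = [0.0286·19.3/0.512 + 0.33]·(787·0.953²/2) = [1.078 + 0.33]·357.4 = 503.2 Pa.
Head loss h_f = ΔP/(ρg) = 503.2/(787·9.81) = 0.0652 m.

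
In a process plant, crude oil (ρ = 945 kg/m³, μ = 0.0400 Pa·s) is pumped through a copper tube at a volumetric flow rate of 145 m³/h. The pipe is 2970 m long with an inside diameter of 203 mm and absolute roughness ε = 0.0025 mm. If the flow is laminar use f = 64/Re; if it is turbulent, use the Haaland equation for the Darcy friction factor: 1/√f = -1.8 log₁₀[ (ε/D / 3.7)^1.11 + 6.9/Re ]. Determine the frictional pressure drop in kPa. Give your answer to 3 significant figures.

Q = 145 m³/h = 145/3600 = 0.04028 m³/s.
Cross-sectional area A = πD²/4 = π(0.203)²/4 = 0.03237 m²; mean velocity V = Q/A = 0.04028/0.03237 = 1.244 m/s.
Reynolds number Re = ρVD/μ = 945 · 1.244 · 0.203 / 0.04 = 5968.
Re > 4000 → turbulent. Relative roughness ε/D = 2.5e-06/0.203 = 1.23e-05. Haaland: 1/√f = -1.8 log₁₀[(1.23e-05/3.7)^1.11 + 6.9/5968] = -1.8 log₁₀[8.31e-07 + 0.00116] = 5.286, so f = 0.03579.
Darcy-Weisbach: ΔP = f(L/D)(ρV²/2) = 0.03579·(2970/0.203)·(945·1.244²/2) = 0.03579·1.463e+04·731.8 = 3.831e+05 Pa.
ΔP = 3.831e+05 Pa = 383 kPa.

ΔP ≈ 383 kPa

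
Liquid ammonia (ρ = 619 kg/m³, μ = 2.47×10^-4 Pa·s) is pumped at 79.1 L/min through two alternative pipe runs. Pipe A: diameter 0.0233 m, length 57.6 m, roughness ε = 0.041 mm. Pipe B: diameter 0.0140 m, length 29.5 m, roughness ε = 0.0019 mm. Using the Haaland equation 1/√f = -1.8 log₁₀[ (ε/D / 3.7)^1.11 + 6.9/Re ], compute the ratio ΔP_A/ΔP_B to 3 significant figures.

ΔP_A/ΔP_B ≈ 0.233

Pipe A: V = Q/A = 0.001318/0.0004264 = 3.092 m/s; Re = 1.805e+05; ε/D = 0.00176; Haaland → f = 0.02363; ΔP_A = f(L/D)(ρV²/2) = 1.728e+05 Pa.
Pipe B: V = Q/A = 0.001318/0.0001539 = 8.564 m/s; Re = 3.005e+05; ε/D = 0.000136; Haaland → f = 0.01554; ΔP_B = f(L/D)(ρV²/2) = 7.431e+05 Pa.
ΔP_A/ΔP_B = 1.728e+05/7.431e+05 = 0.233.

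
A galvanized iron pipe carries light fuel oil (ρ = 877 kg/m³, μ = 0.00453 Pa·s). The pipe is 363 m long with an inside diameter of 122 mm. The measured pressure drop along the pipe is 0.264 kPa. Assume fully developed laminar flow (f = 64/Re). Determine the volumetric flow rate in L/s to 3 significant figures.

For laminar flow, f = 64/Re with Re = ρVD/μ, so Darcy-Weisbach reduces to ΔP = 32μLV/D². Solving for V: V = ΔP·D²/(32μL) = 264·(0.122)²/(32·0.00453·363) = 0.07467 m/s.
Check: Re = ρVD/μ = 877·0.07467·0.122/0.00453 = 1764 < 2300, so the laminar assumption holds.
Q = V·A = 0.07467·(π/4·0.122²) = 0.0008729 m³/s = 0.873 L/s.

Q ≈ 0.873 L/s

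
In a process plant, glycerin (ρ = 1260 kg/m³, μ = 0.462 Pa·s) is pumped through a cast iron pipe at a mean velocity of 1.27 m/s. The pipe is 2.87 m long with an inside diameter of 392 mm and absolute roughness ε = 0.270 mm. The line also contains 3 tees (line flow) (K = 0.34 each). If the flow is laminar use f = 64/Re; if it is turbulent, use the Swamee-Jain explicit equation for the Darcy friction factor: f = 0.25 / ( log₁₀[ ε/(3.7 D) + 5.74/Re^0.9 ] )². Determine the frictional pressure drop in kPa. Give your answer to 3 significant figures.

ΔP ≈ 1.39 kPa

Reynolds number Re = ρVD/μ = 1260 · 1.27 · 0.392 / 0.462 = 1358.
Re < 2300 → laminar flow, so f = 64/Re = 64/1358 = 0.04714 (the turbulent correlation is not needed).
Total minor-loss coefficient ΣK = 3·0.34 = 1.02.
ΔP = [f·L/D + ΣK]·(ρV²/2) = [0.04714·2.87/0.392 + 1.02]·(1260·1.27²/2) = [0.3451 + 1.02]·1016 = 1387 Pa.
ΔP = 1387 Pa = 1.39 kPa.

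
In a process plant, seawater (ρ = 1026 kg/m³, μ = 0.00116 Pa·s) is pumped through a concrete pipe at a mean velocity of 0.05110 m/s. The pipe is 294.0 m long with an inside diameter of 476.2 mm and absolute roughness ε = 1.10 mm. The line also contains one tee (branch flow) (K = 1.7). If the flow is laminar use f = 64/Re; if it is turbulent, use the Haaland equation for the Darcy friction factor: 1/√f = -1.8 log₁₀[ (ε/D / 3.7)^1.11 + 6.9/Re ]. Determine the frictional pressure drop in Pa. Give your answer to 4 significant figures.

ΔP ≈ 26.84 Pa

Reynolds number Re = ρVD/μ = 1026 · 0.0511 · 0.4762 / 0.00116 = 2.152e+04.
Re > 4000 → turbulent. Relative roughness ε/D = 0.0011/0.4762 = 0.00231. Haaland: 1/√f = -1.8 log₁₀[(0.00231/3.7)^1.11 + 6.9/2.152e+04] = -1.8 log₁₀[0.000277 + 0.000321] = 5.802, so f = 0.0297.
Total minor-loss coefficient ΣK = 1·1.7 = 1.7.
ΔP = [f·L/D + ΣK]·(ρV²/2) = [0.0297·294/0.4762 + 1.7]·(1026·0.0511²/2) = [18.34 + 1.7]·1.34 = 26.84 Pa.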